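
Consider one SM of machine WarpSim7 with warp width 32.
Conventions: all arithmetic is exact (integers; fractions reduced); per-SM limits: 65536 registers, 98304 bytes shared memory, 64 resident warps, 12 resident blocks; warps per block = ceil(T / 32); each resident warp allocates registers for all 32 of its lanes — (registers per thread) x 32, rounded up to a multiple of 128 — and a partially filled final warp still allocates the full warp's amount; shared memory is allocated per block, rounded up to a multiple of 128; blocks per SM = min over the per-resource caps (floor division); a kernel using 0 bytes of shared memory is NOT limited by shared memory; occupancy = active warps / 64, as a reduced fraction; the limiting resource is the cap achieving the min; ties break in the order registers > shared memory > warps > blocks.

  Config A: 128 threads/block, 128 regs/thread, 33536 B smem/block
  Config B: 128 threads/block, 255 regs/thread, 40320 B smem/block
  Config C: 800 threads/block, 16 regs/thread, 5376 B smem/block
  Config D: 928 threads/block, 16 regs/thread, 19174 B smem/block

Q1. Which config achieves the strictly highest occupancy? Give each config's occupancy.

occupancies: A 1/8, B 1/8, C 25/32, D 29/32

Answer: D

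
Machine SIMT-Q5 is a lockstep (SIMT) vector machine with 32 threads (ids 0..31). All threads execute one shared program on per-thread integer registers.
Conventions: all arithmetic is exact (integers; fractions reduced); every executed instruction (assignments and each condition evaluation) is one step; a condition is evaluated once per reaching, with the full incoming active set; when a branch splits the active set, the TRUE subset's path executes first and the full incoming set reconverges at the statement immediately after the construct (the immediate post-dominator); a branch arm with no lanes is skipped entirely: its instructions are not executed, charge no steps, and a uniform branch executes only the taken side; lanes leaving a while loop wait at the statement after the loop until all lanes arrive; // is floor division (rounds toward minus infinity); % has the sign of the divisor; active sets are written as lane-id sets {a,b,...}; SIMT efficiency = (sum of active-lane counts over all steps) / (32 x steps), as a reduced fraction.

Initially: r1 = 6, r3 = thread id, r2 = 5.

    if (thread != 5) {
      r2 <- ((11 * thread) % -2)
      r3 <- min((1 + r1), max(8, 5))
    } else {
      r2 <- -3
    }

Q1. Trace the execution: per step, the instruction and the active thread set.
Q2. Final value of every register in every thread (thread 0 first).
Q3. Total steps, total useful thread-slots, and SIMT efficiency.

step 0: eval (thread != 5)           {0,1,2,3,4,5,6,7,8,9,10,11,12,13,14,15,16,17,18,19,20,21,22,23,24,25,26,27,28,29,30,31}
step 1: r2 <- ((11 * thread) % -2)   {0,1,2,3,4,6,7,8,9,10,11,12,13,14,15,16,17,18,19,20,21,22,23,24,25,26,27,28,29,30,31}
step 2: r3 <- min((1 + r1), max(8, 5)) {0,1,2,3,4,6,7,8,9,10,11,12,13,14,15,16,17,18,19,20,21,22,23,24,25,26,27,28,29,30,31}
step 3: r2 <- -3                     {5}

Answer: 4 steps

r1: 6,6,6,6,6,6,6,6,6,6,6,6,6,6,6,6,6,6,6,6,6,6,6,6,6,6,6,6,6,6,6,6
r3: 7,7,7,7,7,5,7,7,7,7,7,7,7,7,7,7,7,7,7,7,7,7,7,7,7,7,7,7,7,7,7,7
r2: 0,-1,0,-1,0,-3,0,-1,0,-1,0,-1,0,-1,0,-1,0,-1,0,-1,0,-1,0,-1,0,-1,0,-1,0,-1,0,-1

steps = 4; useful = 95; efficiency = 95/128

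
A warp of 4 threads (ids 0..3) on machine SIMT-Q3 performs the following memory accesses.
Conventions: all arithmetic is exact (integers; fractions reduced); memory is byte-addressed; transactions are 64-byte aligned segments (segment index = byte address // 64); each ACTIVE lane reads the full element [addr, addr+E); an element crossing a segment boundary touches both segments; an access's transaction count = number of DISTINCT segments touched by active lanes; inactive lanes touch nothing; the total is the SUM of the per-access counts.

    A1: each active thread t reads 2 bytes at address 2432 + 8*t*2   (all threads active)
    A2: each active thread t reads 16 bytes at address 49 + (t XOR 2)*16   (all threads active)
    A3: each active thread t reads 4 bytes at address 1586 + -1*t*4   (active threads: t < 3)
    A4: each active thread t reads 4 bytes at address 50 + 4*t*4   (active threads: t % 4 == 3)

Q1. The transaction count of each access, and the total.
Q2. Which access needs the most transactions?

A1: 1 transaction
A2: 2 transactions
A3: 1 transaction
A4: 1 transaction

Answer: 1,2,1,1; total 5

Answer: A2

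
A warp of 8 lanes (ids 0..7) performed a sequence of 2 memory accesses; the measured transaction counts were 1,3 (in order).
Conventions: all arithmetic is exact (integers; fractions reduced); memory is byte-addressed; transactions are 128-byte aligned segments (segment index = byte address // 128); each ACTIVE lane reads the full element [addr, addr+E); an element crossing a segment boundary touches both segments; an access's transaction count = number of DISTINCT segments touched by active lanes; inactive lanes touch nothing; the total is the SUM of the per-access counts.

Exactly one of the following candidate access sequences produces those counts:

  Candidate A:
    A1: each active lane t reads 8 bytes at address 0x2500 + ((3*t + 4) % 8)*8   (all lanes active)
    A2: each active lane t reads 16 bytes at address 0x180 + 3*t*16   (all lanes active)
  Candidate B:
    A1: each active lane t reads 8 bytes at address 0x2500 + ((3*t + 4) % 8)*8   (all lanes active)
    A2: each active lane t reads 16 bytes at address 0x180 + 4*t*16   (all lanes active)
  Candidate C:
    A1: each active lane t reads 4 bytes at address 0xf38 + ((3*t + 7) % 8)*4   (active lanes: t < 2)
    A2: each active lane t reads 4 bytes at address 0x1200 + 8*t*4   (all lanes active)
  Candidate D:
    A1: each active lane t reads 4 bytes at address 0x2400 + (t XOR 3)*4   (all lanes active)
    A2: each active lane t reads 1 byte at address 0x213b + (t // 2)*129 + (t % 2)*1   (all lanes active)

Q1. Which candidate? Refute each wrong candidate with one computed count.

B: A2 gives 4 transactions, not 3
C: A2 gives 2 transactions, not 3
D: A2 gives 4 transactions, not 3
A: all counts match (1,3)

Answer: A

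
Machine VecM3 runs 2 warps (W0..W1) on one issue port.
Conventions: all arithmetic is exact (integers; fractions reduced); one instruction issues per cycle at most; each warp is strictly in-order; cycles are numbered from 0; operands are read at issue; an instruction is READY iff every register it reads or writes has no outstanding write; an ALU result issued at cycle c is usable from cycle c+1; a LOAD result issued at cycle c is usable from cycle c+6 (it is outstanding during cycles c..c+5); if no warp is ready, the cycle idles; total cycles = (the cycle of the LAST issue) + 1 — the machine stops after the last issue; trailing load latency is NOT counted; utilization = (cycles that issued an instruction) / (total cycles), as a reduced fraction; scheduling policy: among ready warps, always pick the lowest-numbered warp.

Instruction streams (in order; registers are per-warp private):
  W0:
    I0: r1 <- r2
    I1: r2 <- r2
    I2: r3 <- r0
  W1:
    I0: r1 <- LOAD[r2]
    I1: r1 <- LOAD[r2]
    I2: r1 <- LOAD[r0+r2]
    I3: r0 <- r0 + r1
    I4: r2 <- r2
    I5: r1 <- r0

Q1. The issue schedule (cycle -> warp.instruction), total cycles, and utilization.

cycle 0: W0.I0
cycle 1: W0.I1
cycle 2: W0.I2
cycle 3: W1.I0
cycle 4: idle
cycle 5: idle
cycle 6: idle
cycle 7: idle
cycle 8: idle
cycle 9: W1.I1
cycle 10: idle
cycle 11: idle
cycle 12: idle
cycle 13: idle
cycle 14: idle
cycle 15: W1.I2
cycle 16: idle
cycle 17: idle
cycle 18: idle
cycle 19: idle
cycle 20: idle
cycle 21: W1.I3
cycle 22: W1.I4
cycle 23: W1.I5

Answer: 24 cycles, utilization 3/8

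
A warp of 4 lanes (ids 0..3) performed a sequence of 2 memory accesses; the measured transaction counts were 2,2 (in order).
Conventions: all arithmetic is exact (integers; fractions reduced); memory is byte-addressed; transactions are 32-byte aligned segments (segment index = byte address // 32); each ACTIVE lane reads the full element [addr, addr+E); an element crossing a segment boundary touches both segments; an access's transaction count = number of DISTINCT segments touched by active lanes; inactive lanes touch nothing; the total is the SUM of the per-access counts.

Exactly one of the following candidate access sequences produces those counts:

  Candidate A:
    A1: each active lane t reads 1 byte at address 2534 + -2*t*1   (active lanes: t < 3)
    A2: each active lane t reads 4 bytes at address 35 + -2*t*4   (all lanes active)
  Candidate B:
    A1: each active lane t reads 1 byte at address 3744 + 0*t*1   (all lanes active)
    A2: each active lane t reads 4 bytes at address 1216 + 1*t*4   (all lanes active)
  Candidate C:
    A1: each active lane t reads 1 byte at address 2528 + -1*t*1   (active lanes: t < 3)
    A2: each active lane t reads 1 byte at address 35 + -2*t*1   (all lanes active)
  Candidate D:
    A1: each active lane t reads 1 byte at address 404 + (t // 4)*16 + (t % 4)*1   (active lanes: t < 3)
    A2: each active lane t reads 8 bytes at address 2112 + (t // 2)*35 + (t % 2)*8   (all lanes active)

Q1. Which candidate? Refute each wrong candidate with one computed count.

A: A1 gives 1 transaction, not 2
B: A1 gives 1 transaction, not 2
D: A1 gives 1 transaction, not 2
C: all counts match (2,2)

Answer: C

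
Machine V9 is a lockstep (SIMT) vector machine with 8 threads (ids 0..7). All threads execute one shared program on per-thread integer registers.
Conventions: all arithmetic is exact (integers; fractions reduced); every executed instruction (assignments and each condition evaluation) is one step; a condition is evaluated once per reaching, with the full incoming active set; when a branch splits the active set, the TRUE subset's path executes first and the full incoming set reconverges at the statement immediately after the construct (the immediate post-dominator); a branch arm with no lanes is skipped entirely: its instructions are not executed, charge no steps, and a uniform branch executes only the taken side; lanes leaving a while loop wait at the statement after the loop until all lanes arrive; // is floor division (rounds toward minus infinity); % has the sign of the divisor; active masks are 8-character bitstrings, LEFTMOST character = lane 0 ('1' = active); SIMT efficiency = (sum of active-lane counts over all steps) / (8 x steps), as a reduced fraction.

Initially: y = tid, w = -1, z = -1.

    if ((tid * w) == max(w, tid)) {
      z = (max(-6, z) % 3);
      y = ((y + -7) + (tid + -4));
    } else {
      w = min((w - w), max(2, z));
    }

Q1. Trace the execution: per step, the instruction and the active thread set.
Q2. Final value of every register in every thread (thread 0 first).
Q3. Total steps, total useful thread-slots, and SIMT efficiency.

step 0: eval ((tid * w) == max(w, tid)) 11111111
step 1: z <- (max(-6, z) % 3)        10000000
step 2: y <- ((y + -7) + (tid + -4)) 10000000
step 3: w <- min((w - w), max(2, z)) 01111111

Answer: 4 steps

y: -11,1,2,3,4,5,6,7
w: -1,0,0,0,0,0,0,0
z: 2,-1,-1,-1,-1,-1,-1,-1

steps = 4; useful = 17; efficiency = 17/32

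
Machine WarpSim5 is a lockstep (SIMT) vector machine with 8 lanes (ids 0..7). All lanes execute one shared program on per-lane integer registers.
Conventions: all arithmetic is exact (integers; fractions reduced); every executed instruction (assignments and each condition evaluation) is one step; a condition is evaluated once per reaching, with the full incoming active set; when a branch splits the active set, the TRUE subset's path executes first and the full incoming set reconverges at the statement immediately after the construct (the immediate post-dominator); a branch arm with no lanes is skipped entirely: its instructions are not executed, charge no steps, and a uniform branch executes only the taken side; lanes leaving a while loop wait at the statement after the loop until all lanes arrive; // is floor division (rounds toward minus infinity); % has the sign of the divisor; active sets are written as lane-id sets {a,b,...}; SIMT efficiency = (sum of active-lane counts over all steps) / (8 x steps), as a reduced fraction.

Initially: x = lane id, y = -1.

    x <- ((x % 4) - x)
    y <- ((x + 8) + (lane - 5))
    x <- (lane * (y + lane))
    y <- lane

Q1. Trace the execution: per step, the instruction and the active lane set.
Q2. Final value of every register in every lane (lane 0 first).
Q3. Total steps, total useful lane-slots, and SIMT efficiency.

step 0: x <- ((x % 4) - x)           {0,1,2,3,4,5,6,7}
step 1: y <- ((x + 8) + (lane - 5))  {0,1,2,3,4,5,6,7}
step 2: x <- (lane * (y + lane))     {0,1,2,3,4,5,6,7}
step 3: y <- lane                    {0,1,2,3,4,5,6,7}

Answer: 4 steps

x: 0,5,14,27,28,45,66,91
y: 0,1,2,3,4,5,6,7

steps = 4; useful = 32; efficiency = 32/32 = 1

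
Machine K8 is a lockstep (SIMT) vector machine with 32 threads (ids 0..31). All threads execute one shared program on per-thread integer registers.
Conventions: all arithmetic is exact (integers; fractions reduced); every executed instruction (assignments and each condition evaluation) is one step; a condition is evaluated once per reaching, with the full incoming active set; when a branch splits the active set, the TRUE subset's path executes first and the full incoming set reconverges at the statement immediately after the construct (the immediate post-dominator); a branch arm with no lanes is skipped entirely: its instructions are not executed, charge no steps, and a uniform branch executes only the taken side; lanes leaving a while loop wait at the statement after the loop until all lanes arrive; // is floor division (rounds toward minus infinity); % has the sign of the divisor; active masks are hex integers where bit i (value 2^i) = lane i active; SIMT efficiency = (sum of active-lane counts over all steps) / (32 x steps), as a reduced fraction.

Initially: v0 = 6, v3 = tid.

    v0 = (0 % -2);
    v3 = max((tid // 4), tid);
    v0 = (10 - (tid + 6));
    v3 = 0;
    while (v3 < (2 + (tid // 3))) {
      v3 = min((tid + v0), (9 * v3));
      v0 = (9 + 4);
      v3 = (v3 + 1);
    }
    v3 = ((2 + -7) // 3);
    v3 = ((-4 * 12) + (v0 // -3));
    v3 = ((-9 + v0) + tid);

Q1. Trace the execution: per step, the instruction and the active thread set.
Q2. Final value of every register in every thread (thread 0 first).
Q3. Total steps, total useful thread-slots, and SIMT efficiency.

step 0: v0 <- (0 % -2)               0xffffffff
step 1: v3 <- max((tid // 4), tid)   0xffffffff
step 2: v0 <- (10 - (tid + 6))       0xffffffff
step 3: v3 <- 0                      0xffffffff
step 4: eval (v3 < (2 + (tid // 3))) 0xffffffff
step 5: v3 <- min((tid + v0), (9 * v3)) 0xffffffff
step 6: v0 <- (9 + 4)                0xffffffff
step 7: v3 <- (v3 + 1)               0xffffffff
step 8: eval (v3 < (2 + (tid // 3))) 0xffffffff
step 9: v3 <- min((tid + v0), (9 * v3)) 0xffffffff
step 10: v0 <- (9 + 4)                0xffffffff
step 11: v3 <- (v3 + 1)               0xffffffff
step 12: eval (v3 < (2 + (tid // 3))) 0xffffffff
step 13: v3 <- min((tid + v0), (9 * v3)) 0xf8000000
step 14: v0 <- (9 + 4)                0xf8000000
step 15: v3 <- (v3 + 1)               0xf8000000
step 16: eval (v3 < (2 + (tid // 3))) 0xf8000000
step 17: v3 <- ((2 + -7) // 3)        0xffffffff
step 18: v3 <- ((-4 * 12) + (v0 // -3)) 0xffffffff
step 19: v3 <- ((-9 + v0) + tid)      0xffffffff

Answer: 20 steps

v0: 13,13,13,13,13,13,13,13,13,13,13,13,13,13,13,13,13,13,13,13,13,13,13,13,13,13,13,13,13,13,13,13
v3: 4,5,6,7,8,9,10,11,12,13,14,15,16,17,18,19,20,21,22,23,24,25,26,27,28,29,30,31,32,33,34,35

steps = 20; useful = 532; efficiency = 532/640 = 133/160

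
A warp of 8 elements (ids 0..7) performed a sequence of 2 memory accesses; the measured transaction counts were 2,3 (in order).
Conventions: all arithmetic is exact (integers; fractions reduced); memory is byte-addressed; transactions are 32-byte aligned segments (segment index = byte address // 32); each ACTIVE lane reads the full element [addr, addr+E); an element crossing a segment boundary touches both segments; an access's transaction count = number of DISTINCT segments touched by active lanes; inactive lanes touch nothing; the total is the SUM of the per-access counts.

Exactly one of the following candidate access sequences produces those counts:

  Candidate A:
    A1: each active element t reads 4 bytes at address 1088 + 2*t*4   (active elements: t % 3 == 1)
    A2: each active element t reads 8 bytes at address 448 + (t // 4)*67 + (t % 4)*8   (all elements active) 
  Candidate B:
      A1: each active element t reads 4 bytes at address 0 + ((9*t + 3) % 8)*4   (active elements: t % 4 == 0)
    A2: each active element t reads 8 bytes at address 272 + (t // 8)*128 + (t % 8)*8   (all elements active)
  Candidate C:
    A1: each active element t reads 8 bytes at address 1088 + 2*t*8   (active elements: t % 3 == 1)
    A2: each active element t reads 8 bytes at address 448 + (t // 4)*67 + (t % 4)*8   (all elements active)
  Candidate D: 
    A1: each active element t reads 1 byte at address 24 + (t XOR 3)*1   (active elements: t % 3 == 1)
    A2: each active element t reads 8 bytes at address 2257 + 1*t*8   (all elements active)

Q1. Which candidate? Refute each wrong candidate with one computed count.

B: A1 gives 1 transaction, not 2
C: A1 gives 3 transactions, not 2
D: A1 gives 1 transaction, not 2
A: all counts match (2,3)

Answer: A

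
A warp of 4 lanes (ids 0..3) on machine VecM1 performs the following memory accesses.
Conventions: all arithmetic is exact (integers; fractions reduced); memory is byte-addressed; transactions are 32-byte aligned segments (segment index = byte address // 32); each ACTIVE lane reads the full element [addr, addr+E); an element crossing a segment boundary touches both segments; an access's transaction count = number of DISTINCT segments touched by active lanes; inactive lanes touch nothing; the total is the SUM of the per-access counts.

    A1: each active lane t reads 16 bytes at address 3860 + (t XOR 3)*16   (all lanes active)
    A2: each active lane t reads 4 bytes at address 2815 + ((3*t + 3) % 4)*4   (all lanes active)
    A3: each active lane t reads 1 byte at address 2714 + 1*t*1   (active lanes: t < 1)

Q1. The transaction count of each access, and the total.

A1: 3 transactions
A2: 2 transactions
A3: 1 transaction

Answer: 3,2,1; total 6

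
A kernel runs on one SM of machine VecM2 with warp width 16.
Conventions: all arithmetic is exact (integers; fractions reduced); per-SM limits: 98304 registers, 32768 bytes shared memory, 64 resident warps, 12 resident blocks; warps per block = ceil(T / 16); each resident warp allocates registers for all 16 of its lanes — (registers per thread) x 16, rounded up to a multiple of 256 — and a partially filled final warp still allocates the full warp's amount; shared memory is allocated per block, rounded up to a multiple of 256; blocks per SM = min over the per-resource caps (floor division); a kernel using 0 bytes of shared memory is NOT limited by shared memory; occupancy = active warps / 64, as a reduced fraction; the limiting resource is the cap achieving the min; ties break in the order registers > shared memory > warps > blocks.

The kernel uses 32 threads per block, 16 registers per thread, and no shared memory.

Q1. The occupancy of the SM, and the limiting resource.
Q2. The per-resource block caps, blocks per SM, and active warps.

Answer: occupancy 3/8, limited by blocks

registers: 192 blocks
shared memory: no limit (kernel uses none)
warps: 32 blocks
blocks: 12 blocks

Answer: 12 blocks, 24 active warps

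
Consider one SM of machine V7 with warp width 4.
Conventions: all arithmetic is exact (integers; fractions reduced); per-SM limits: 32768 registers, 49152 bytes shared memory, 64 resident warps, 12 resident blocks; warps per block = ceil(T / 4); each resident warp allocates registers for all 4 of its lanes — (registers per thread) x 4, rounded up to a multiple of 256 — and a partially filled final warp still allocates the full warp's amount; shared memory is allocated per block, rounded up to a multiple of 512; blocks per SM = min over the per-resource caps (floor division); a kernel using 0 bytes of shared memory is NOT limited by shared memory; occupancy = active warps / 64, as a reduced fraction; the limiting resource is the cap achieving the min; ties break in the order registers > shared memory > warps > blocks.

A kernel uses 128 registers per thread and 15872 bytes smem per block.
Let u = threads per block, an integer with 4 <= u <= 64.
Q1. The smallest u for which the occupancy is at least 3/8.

Answer: u = 29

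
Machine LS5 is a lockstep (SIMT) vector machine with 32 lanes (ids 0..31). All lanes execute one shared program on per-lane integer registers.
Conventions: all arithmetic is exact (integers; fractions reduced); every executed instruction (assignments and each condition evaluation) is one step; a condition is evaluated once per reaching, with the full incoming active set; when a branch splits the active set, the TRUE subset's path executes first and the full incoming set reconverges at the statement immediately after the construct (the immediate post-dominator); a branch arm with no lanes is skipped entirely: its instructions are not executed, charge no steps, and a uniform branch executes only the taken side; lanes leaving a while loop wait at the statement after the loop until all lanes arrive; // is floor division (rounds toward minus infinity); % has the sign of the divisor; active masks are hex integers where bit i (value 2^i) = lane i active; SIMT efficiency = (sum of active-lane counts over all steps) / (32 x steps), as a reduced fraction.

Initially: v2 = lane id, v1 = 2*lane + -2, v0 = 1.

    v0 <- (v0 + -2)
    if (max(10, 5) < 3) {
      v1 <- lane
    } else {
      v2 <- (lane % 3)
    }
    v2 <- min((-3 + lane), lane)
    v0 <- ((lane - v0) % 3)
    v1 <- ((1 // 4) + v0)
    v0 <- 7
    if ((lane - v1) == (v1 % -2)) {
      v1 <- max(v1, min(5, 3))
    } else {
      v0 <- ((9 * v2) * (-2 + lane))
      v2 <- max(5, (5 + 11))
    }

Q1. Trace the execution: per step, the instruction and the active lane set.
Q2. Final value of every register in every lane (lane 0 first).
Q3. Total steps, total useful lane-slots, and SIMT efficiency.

step 0: v0 <- (v0 + -2)              0xffffffff
step 1: eval (max(10, 5) < 3)        0xffffffff
step 2: v2 <- (lane % 3)             0xffffffff
step 3: v2 <- min((-3 + lane), lane) 0xffffffff
step 4: v0 <- ((lane - v0) % 3)      0xffffffff
step 5: v1 <- ((1 // 4) + v0)        0xffffffff
step 6: v0 <- 7                      0xffffffff
step 7: eval ((lane - v1) == (v1 % -2)) 0xffffffff
step 8: v1 <- max(v1, min(5, 3))     0x00000001
step 9: v0 <- ((9 * v2) * (-2 + lane)) 0xfffffffe
step 10: v2 <- max(5, (5 + 11))       0xfffffffe

Answer: 11 steps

v2: -3,16,16,16,16,16,16,16,16,16,16,16,16,16,16,16,16,16,16,16,16,16,16,16,16,16,16,16,16,16,16,16
v1: 3,2,0,1,2,0,1,2,0,1,2,0,1,2,0,1,2,0,1,2,0,1,2,0,1,2,0,1,2,0,1,2
v0: 7,18,0,0,18,54,108,180,270,378,504,648,810,990,1188,1404,1638,1890,2160,2448,2754,3078,3420,3780,4158,4554,4968,5400,5850,6318,6804,7308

steps = 11; useful = 319; efficiency = 319/352 = 29/32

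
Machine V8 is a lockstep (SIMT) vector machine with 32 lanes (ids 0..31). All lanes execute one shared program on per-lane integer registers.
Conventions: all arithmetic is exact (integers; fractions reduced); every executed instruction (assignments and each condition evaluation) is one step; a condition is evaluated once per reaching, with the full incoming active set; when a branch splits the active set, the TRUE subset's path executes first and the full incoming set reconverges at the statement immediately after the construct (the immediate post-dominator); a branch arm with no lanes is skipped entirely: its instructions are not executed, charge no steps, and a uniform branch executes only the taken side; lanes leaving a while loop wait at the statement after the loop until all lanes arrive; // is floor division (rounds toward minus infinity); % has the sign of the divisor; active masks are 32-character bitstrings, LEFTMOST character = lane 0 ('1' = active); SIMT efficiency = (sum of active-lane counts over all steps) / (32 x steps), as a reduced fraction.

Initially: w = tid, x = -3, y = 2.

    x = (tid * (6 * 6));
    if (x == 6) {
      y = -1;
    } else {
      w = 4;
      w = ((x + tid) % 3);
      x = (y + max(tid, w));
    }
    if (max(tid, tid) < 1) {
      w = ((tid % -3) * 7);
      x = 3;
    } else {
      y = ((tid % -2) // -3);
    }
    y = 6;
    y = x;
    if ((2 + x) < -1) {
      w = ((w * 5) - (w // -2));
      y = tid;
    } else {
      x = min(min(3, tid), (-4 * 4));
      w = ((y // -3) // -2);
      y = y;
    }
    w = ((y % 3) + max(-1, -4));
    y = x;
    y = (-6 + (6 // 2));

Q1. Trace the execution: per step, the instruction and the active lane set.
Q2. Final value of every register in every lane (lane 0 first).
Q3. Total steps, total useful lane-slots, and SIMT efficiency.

step 0: x <- (tid * (6 * 6))         11111111111111111111111111111111
step 1: eval (x == 6)                11111111111111111111111111111111
step 2: w <- 4                       11111111111111111111111111111111
step 3: w <- ((x + tid) % 3)         11111111111111111111111111111111
step 4: x <- (y + max(tid, w))       11111111111111111111111111111111
step 5: eval (max(tid, tid) < 1)     11111111111111111111111111111111
step 6: w <- ((tid % -3) * 7)        10000000000000000000000000000000
step 7: x <- 3                       10000000000000000000000000000000
step 8: y <- ((tid % -2) // -3)      01111111111111111111111111111111
step 9: y <- 6                       11111111111111111111111111111111
step 10: y <- x                       11111111111111111111111111111111
step 11: eval ((2 + x) < -1)          11111111111111111111111111111111
step 12: x <- min(min(3, tid), (-4 * 4)) 11111111111111111111111111111111
step 13: w <- ((y // -3) // -2)       11111111111111111111111111111111
step 14: y <- y                       11111111111111111111111111111111
step 15: w <- ((y % 3) + max(-1, -4)) 11111111111111111111111111111111
step 16: y <- x                       11111111111111111111111111111111
step 17: y <- (-6 + (6 // 2))         11111111111111111111111111111111

Answer: 18 steps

w: -1,-1,0,1,-1,0,1,-1,0,1,-1,0,1,-1,0,1,-1,0,1,-1,0,1,-1,0,1,-1,0,1,-1,0,1,-1
x: -16,-16,-16,-16,-16,-16,-16,-16,-16,-16,-16,-16,-16,-16,-16,-16,-16,-16,-16,-16,-16,-16,-16,-16,-16,-16,-16,-16,-16,-16,-16,-16
y: -3,-3,-3,-3,-3,-3,-3,-3,-3,-3,-3,-3,-3,-3,-3,-3,-3,-3,-3,-3,-3,-3,-3,-3,-3,-3,-3,-3,-3,-3,-3,-3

steps = 18; useful = 513; efficiency = 513/576 = 57/64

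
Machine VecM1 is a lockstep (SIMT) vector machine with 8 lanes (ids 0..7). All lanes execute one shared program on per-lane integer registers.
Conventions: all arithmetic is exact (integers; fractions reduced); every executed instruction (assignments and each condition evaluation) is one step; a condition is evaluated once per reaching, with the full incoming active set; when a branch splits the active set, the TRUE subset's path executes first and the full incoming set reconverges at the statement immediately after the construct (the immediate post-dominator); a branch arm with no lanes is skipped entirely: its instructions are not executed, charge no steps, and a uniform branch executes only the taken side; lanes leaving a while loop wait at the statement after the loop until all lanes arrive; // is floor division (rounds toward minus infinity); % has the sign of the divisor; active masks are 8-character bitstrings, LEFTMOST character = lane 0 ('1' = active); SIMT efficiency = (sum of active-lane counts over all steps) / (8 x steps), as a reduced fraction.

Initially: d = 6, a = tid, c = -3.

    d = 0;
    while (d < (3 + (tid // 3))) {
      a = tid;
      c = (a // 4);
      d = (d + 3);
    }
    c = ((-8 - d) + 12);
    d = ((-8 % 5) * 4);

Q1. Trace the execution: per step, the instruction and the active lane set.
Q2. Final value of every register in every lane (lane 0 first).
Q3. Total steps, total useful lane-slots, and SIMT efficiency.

step 0: d <- 0                       11111111
step 1: eval (d < (3 + (tid // 3)))  11111111
step 2: a <- tid                     11111111
step 3: c <- (a // 4)                11111111
step 4: d <- (d + 3)                 11111111
step 5: eval (d < (3 + (tid // 3)))  11111111
step 6: a <- tid                     00011111
step 7: c <- (a // 4)                00011111
step 8: d <- (d + 3)                 00011111
step 9: eval (d < (3 + (tid // 3)))  00011111
step 10: c <- ((-8 - d) + 12)         11111111
step 11: d <- ((-8 % 5) * 4)          11111111

Answer: 12 steps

d: 8,8,8,8,8,8,8,8
a: 0,1,2,3,4,5,6,7
c: 1,1,1,-2,-2,-2,-2,-2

steps = 12; useful = 84; efficiency = 84/96 = 7/8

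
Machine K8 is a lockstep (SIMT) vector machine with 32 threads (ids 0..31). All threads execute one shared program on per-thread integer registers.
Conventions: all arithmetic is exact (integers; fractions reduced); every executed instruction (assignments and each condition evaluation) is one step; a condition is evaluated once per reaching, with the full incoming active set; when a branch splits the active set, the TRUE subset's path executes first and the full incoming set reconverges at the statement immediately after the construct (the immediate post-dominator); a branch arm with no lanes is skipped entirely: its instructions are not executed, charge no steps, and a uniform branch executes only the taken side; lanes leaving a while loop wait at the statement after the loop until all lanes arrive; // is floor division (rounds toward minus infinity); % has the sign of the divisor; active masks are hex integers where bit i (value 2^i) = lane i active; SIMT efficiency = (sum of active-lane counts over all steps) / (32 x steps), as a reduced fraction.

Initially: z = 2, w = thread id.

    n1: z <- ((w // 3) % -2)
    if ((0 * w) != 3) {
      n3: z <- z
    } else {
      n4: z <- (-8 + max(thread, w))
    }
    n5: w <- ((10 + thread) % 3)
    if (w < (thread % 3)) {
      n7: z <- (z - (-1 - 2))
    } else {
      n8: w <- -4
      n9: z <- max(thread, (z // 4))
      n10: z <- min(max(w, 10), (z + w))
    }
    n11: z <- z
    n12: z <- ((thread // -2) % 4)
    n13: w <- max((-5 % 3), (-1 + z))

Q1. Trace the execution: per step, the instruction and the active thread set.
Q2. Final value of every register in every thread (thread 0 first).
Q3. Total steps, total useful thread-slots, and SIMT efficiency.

step 0: z <- ((w // 3) % -2)         0xffffffff
step 1: eval ((0 * w) != 3)          0xffffffff
step 2: z <- z                       0xffffffff
step 3: w <- ((10 + thread) % 3)     0xffffffff
step 4: eval (w < (thread % 3))      0xffffffff
step 5: z <- (z - (-1 - 2))          0x24924924
step 6: w <- -4                      0xdb6db6db
step 7: z <- max(thread, (z // 4))   0xdb6db6db
step 8: z <- min(max(w, 10), (z + w)) 0xdb6db6db
step 9: z <- z                       0xffffffff
step 10: z <- ((thread // -2) % 4)    0xffffffff
step 11: w <- max((-5 % 3), (-1 + z)) 0xffffffff

Answer: 12 steps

z: 0,3,3,2,2,1,1,0,0,3,3,2,2,1,1,0,0,3,3,2,2,1,1,0,0,3,3,2,2,1,1,0
w: 1,2,2,1,1,1,1,1,1,2,2,1,1,1,1,1,1,2,2,1,1,1,1,1,1,2,2,1,1,1,1,1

steps = 12; useful = 332; efficiency = 332/384 = 83/96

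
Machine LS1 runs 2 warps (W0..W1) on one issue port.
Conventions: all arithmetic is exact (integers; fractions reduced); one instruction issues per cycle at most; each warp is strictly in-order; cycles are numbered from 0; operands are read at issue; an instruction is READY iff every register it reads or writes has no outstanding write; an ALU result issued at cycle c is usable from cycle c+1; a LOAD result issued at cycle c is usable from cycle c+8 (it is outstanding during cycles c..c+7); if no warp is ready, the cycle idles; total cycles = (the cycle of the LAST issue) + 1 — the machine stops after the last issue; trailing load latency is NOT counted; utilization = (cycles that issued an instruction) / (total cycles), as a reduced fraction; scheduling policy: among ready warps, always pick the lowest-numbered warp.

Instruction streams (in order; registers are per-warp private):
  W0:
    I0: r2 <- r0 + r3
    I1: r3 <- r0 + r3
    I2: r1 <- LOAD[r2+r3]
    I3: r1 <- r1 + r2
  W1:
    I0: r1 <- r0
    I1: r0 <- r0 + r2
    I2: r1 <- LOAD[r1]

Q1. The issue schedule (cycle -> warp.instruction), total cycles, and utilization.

cycle 0: W0.I0
cycle 1: W0.I1
cycle 2: W0.I2
cycle 3: W1.I0
cycle 4: W1.I1
cycle 5: W1.I2
cycle 6: idle
cycle 7: idle
cycle 8: idle
cycle 9: idle
cycle 10: W0.I3

Answer: 11 cycles, utilization 7/11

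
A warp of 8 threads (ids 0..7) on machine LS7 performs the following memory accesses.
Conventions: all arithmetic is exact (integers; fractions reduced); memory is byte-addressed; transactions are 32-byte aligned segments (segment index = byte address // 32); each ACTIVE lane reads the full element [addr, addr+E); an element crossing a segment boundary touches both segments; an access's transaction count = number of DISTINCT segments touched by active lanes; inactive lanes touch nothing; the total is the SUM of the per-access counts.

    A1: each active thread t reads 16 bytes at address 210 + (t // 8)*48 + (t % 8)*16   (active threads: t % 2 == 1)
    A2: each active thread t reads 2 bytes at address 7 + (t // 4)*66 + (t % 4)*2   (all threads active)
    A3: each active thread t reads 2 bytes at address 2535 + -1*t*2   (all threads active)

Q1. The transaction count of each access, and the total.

A1: 4 transactions
A2: 2 transactions
A3: 2 transactions

Answer: 4,2,2; total 8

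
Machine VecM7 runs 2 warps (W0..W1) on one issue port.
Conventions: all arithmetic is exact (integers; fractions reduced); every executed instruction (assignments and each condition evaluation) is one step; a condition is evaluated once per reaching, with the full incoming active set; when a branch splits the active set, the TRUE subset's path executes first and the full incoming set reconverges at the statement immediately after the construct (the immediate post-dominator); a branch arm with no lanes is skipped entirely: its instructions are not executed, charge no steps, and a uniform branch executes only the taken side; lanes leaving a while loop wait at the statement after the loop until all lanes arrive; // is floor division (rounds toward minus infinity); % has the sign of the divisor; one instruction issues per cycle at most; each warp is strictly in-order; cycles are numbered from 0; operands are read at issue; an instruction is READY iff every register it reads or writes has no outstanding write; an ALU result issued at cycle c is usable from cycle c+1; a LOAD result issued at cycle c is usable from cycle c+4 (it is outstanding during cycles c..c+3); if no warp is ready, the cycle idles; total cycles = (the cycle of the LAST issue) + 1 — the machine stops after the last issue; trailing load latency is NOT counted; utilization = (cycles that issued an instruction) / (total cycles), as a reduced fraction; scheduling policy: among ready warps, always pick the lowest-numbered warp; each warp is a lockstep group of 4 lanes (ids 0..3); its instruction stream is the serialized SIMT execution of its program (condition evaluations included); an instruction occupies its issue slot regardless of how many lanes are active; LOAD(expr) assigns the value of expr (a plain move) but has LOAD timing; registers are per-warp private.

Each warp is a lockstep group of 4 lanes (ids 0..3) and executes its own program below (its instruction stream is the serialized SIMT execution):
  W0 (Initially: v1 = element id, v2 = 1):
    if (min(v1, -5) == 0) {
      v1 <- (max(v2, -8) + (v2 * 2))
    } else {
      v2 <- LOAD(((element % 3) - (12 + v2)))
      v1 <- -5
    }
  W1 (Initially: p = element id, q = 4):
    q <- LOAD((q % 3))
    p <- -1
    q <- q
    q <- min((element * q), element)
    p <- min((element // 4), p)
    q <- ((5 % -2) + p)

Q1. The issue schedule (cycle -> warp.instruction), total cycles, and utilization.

cycle 0: W0.I0
cycle 1: W0.I1
cycle 2: W0.I2
cycle 3: W1.I0
cycle 4: W1.I1
cycle 5: idle
cycle 6: idle
cycle 7: W1.I2
cycle 8: W1.I3
cycle 9: W1.I4
cycle 10: W1.I5

Answer: 11 cycles, utilization 9/11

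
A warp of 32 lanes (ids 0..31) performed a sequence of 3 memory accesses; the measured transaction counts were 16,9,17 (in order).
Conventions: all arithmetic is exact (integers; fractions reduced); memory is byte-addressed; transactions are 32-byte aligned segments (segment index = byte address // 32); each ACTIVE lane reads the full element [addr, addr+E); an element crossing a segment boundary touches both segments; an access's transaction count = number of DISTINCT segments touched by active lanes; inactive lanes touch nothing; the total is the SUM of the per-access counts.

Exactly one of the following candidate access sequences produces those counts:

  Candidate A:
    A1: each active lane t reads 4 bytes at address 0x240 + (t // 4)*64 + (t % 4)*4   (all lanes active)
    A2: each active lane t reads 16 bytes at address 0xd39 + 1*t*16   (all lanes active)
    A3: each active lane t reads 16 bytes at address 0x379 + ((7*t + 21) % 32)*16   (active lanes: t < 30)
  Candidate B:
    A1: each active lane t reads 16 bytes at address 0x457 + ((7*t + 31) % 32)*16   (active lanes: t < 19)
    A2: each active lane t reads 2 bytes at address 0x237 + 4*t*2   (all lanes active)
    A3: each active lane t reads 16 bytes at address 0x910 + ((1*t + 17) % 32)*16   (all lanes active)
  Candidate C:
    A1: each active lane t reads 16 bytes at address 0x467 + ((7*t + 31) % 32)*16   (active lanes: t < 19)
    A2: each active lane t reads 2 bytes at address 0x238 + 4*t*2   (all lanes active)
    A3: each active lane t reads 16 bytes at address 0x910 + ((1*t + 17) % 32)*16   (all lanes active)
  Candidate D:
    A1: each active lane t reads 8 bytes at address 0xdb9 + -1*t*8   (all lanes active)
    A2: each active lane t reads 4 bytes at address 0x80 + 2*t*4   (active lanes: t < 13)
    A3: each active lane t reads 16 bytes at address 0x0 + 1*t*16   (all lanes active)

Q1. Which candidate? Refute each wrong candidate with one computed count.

A: A1 gives 8 transactions, not 16
C: A1 gives 17 transactions, not 16
D: A1 gives 9 transactions, not 16
B: all counts match (16,9,17)

Answer: B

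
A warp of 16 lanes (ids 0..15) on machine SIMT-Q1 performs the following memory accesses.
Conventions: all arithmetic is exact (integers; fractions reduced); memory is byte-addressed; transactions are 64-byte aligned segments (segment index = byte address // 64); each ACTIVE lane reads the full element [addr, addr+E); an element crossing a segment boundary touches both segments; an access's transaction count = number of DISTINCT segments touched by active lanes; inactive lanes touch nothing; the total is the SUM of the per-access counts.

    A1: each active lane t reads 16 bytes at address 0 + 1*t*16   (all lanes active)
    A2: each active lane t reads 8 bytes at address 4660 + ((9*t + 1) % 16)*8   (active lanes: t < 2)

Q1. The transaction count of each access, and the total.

A1: 4 transactions
A2: 3 transactions

Answer: 4,3; total 7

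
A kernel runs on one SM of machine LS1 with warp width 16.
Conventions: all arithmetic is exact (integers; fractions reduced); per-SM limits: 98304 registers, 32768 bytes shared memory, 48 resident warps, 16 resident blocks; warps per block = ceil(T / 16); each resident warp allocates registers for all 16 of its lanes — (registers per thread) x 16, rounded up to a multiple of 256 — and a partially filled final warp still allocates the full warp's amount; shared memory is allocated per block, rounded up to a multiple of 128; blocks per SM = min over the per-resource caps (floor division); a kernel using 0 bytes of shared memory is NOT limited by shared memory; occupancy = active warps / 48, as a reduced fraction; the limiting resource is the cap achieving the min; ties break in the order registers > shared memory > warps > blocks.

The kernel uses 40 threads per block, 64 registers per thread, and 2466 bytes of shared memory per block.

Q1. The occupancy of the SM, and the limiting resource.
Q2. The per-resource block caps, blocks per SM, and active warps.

Answer: occupancy 3/4, limited by shared memory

registers: 32 blocks
shared memory: 12 blocks
warps: 16 blocks
blocks: 16 blocks

Answer: 12 blocks, 36 active warps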